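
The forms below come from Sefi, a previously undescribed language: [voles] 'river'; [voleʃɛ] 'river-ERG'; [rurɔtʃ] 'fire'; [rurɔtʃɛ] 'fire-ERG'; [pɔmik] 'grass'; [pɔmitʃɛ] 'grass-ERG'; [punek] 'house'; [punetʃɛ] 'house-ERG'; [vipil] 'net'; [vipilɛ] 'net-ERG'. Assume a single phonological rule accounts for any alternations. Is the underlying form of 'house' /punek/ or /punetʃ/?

The stem for 'house' ends in [k] in [punek] but [tʃ] in [punetʃɛ].
If /tʃ/ were underlying and a rule turned it into [k] in isolation, 'fire' would also alternate; but it has [tʃ] in both [rurɔtʃ] and [rurɔtʃɛ].
The alternation reflects palatalization before a front vowel: /k/ and /s/ become palato-alveolar [tʃ] and [ʃ] before a front vowel. /k/ is underlying.

/punek/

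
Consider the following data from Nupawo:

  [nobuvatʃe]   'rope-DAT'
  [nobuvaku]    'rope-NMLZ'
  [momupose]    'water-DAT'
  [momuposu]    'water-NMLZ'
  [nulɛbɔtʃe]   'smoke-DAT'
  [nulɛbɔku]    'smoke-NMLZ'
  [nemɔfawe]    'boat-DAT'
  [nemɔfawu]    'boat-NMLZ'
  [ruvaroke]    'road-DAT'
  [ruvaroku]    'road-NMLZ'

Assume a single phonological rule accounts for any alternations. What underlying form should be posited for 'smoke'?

/nulɛbɔtʃ/

In [nulɛbɔtʃe] and [nulɛbɔku] the final segment of 'smoke' alternates: [tʃ] ~ [k].
If /k/ were underlying and a rule turned it into [tʃ] before the DAT suffix, 'road' would also alternate; but it has [k] in both [ruvaroke] and [ruvaroku].
The underlying segment must be /tʃ/; palato-alveolar /tʃ/ becomes [k] when no front vowel follows, yielding [k] there.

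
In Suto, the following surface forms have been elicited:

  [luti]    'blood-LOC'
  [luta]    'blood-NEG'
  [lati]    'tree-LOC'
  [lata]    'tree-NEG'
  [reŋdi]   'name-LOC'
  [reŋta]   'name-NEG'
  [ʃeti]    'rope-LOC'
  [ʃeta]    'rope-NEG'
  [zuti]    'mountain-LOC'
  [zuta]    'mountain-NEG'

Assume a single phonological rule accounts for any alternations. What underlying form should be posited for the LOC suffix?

/-di/

The LOC morpheme has two allomorphs, [-di] and [-ti].
The NEG suffix, which begins with [t], is invariant after every stem; so [t] is not altered by any rule here.
So the underlying form is /-di/, and voiced stops become voiceless after a vowel.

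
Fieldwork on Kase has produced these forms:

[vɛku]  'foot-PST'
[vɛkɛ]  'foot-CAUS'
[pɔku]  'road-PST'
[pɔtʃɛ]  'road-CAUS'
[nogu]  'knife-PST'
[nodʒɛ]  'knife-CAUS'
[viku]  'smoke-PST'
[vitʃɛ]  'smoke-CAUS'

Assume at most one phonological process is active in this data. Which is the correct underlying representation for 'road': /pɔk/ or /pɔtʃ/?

'road' shows [k] ~ [tʃ] at the end of the stem ([pɔku] vs [pɔtʃɛ]).
But 'foot' keeps [k] in both environments ([vɛku], [vɛkɛ]), so there is no rule changing /k/ to [tʃ] before the CAUS suffix.
So /tʃ/ is underlying, and a rule of depalatalization — palato-alveolar /tʃ/ and /dʒ/ become [k] and [g] when no front vowel follows — gives [k].

/pɔtʃ/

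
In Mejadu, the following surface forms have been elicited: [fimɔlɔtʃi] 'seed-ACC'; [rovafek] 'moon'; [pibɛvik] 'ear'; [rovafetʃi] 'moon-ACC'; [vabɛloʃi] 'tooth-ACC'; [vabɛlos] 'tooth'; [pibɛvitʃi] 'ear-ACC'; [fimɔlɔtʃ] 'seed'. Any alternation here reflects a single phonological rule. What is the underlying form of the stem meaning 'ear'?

/pibɛvik/

The root 'ear' surfaces as [pibɛvik] and [pibɛvitʃi], with a stem-final [k] ~ [tʃ] alternation.
The stem 'seed' ([fimɔlɔtʃ], [fimɔlɔtʃi]) shows [tʃ] unchanged in both environments, so [tʃ] cannot be basic with [k] derived in isolation.
The underlying segment must be /k/; /k/ and /s/ become palato-alveolar [tʃ] and [ʃ] before a front vowel, yielding [tʃ] there.
The underlying form of 'ear' is therefore /pibɛvik/.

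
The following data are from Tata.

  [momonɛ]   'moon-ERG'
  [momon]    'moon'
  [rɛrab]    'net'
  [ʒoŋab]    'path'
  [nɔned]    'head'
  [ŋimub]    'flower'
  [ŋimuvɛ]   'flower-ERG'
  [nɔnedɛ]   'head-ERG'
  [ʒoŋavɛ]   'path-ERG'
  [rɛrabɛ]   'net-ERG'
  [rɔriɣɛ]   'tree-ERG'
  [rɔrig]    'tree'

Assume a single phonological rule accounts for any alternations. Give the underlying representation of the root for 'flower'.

/ŋimuv/

The root 'flower' surfaces as [ŋimub] and [ŋimuvɛ], with a stem-final [b] ~ [v] alternation.
The stem 'net' ([rɛrab], [rɛrabɛ]) shows [b] unchanged in both environments, so [b] cannot be basic with [v] derived before the ERG suffix.
The alternation reflects word-final hardening: voiced fricatives become stops word-finally. /v/ is underlying.
The underlying form of 'flower' is therefore /ŋimuv/.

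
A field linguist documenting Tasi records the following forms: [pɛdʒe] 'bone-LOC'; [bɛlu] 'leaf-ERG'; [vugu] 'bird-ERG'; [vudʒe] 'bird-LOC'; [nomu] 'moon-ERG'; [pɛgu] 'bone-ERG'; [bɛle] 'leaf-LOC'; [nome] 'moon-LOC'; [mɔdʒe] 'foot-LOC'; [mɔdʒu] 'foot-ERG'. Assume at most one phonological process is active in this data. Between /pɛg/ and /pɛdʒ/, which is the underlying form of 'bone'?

/pɛg/

The root 'bone' surfaces as [pɛdʒe] and [pɛgu], with a stem-final [dʒ] ~ [g] alternation.
The stem 'foot' ([mɔdʒe], [mɔdʒu]) shows [dʒ] unchanged in both environments, so [dʒ] cannot be basic with [g] derived before the ERG suffix.
So /g/ is underlying, and a rule of palatalization before a front vowel — /g/ becomes palato-alveolar [dʒ] before a front vowel — gives [dʒ].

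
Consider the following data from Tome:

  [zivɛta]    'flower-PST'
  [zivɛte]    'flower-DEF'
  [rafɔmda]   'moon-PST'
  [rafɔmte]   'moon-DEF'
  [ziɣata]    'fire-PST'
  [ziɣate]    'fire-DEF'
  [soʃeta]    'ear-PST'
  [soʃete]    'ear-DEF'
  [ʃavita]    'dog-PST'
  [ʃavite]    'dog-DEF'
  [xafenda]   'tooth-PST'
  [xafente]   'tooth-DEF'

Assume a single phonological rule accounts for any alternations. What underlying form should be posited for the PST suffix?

/-da/

The PST suffix surfaces as [-da] and [-ta], depending on the final segment of the stem.
By contrast the DEF suffix keeps its initial [t] throughout — that segment must be underlying.
So the underlying form is /-da/, and voiced stops become voiceless after a vowel.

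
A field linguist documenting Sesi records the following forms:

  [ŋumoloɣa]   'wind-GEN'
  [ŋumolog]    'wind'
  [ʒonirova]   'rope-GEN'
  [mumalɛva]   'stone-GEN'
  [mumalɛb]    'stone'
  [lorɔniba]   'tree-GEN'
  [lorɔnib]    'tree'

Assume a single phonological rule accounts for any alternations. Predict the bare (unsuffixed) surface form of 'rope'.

'stone' shows [v] ~ [b] at the end of the stem ([mumalɛva] vs [mumalɛb]).
Compare 'tree', with invariant [b] in [lorɔniba] and [lorɔnib]: an analysis with underlying /b/ and a rule producing [v] before the GEN suffix would wrongly predict alternation here too.
The underlying segment must be /v/; voiced fricatives become stops word-finally, yielding [b] there.
From [ʒonirova] the stem 'rope' is /ʒonirov/; word-finally this yields [ʒonirob].

[ʒonirob]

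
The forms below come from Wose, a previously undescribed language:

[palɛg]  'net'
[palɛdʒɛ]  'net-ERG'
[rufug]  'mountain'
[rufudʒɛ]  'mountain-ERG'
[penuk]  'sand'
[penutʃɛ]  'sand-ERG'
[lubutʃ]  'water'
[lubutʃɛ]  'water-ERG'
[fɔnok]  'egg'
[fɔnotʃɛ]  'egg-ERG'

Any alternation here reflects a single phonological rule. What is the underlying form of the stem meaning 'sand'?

/penuk/

The stem for 'sand' ends in [k] in [penuk] but [tʃ] in [penutʃɛ].
Compare 'water', with invariant [tʃ] in [lubutʃ] and [lubutʃɛ]: an analysis with underlying /tʃ/ and a rule producing [k] in isolation would wrongly predict alternation here too.
The alternation reflects palatalization before a front vowel: /k/ and /g/ become palato-alveolar [tʃ] and [dʒ] before a front vowel. /k/ is underlying.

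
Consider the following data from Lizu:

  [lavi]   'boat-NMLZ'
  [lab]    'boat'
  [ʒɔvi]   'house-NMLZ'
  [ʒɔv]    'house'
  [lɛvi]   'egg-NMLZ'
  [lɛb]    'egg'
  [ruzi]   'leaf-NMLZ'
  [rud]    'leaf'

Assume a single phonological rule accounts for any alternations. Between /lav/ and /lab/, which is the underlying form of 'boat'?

The root 'boat' surfaces as [lavi] and [lab], with a stem-final [v] ~ [b] alternation.
Compare 'house', with invariant [v] in [ʒɔvi] and [ʒɔv]: an analysis with underlying /v/ and a rule producing [b] in isolation would wrongly predict alternation here too.
Therefore /b/ is basic and [v] is derived by intervocalic spirantization (voiced stops become fricatives between vowels).

/lab/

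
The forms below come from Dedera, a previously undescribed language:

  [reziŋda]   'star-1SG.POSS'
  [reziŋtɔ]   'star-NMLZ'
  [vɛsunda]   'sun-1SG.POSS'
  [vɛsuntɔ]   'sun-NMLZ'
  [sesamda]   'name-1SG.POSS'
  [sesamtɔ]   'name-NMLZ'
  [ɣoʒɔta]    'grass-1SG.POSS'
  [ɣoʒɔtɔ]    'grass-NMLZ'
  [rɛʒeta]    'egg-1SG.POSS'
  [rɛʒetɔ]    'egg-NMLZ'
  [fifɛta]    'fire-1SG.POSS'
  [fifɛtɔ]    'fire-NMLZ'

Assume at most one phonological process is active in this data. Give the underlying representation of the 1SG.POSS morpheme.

The 1SG.POSS morpheme has two allomorphs, [-da] and [-ta].
By contrast the NMLZ suffix keeps its initial [t] throughout — that segment must be underlying.
The 1SG.POSS suffix is therefore /-da/ underlyingly, with post-vocalic devoicing: voiced stops become voiceless after a vowel.

/-da/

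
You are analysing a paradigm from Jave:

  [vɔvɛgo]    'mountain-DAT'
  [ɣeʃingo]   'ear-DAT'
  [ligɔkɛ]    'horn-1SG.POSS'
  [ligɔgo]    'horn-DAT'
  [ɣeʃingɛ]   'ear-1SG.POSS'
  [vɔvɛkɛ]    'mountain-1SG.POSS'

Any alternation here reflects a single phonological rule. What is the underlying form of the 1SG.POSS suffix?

/-kɛ/

The 1SG.POSS morpheme has two allomorphs, [-gɛ] and [-kɛ].
By contrast the DAT suffix keeps its initial [g] throughout — that segment must be underlying.
The 1SG.POSS suffix is therefore /-kɛ/ underlyingly, with post-nasal voicing: voiceless stops become voiced after a nasal.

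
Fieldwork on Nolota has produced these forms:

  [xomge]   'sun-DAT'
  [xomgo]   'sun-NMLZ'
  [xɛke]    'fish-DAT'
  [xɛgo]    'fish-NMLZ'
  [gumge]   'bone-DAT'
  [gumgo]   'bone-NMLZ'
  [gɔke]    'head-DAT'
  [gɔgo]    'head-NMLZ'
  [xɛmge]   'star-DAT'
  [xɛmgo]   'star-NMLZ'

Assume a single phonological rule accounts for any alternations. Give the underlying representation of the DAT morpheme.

/-ke/

The DAT morpheme has two allomorphs, [-ge] and [-ke].
The NMLZ suffix, which begins with [g], is invariant after every stem; so [g] is not altered by any rule here.
So the underlying form is /-ke/, and voiceless stops become voiced after a nasal.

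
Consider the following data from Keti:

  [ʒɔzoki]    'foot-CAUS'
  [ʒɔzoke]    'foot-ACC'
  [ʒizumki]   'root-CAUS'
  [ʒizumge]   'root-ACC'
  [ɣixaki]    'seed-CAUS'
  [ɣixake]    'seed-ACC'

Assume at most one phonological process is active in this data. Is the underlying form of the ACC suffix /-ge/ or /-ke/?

/-ge/

The ACC morpheme has two allomorphs, [-ge] and [-ke].
The CAUS suffix, which begins with [k], is invariant after every stem; so [k] is not altered by any rule here.
So the underlying form is /-ge/, and voiced stops become voiceless after a vowel.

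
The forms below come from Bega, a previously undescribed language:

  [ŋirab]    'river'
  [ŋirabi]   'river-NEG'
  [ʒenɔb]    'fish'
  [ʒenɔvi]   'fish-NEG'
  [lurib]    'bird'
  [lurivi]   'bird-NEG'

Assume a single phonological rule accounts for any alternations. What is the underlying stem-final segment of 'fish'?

In [ʒenɔb] and [ʒenɔvi] the final segment of 'fish' alternates: [b] ~ [v].
If /b/ were underlying and a rule turned it into [v] before the NEG suffix, 'river' would also alternate; but it has [b] in both [ŋirab] and [ŋirabi].
The alternation reflects word-final hardening: voiced fricatives become stops word-finally. /v/ is underlying.

/v/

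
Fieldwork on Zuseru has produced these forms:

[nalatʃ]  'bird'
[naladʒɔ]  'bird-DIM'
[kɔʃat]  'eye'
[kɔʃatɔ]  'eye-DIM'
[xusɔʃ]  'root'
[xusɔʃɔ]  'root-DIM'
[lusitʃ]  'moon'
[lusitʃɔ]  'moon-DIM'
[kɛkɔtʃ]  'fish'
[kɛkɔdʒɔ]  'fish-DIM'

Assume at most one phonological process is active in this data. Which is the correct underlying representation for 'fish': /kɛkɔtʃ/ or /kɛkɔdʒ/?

/kɛkɔdʒ/

The stem for 'fish' ends in [tʃ] in [kɛkɔtʃ] but [dʒ] in [kɛkɔdʒɔ].
If /tʃ/ were underlying and a rule turned it into [dʒ] before the DIM suffix, 'moon' would also alternate; but it has [tʃ] in both [lusitʃ] and [lusitʃɔ].
So /dʒ/ is underlying, and a rule of word-final obstruent devoicing — voiced obstruents become voiceless word-finally — gives [tʃ].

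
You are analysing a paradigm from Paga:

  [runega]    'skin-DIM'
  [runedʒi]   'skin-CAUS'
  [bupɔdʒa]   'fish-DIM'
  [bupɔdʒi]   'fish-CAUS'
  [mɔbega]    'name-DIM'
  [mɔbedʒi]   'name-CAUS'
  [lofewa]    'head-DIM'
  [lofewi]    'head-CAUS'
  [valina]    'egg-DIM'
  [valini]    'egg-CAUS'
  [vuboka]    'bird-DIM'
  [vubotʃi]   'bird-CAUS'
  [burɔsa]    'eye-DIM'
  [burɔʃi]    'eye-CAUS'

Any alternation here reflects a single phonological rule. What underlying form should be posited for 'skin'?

The root 'skin' surfaces as [runega] and [runedʒi], with a stem-final [g] ~ [dʒ] alternation.
Compare 'fish', with invariant [dʒ] in [bupɔdʒa] and [bupɔdʒi]: an analysis with underlying /dʒ/ and a rule producing [g] before the DIM suffix would wrongly predict alternation here too.
The underlying segment must be /g/; /k/, /g/ and /s/ become palato-alveolar [tʃ], [dʒ] and [ʃ] before a front vowel, yielding [dʒ] there.
Hence 'skin' is /runeg/ underlyingly.

/runeg/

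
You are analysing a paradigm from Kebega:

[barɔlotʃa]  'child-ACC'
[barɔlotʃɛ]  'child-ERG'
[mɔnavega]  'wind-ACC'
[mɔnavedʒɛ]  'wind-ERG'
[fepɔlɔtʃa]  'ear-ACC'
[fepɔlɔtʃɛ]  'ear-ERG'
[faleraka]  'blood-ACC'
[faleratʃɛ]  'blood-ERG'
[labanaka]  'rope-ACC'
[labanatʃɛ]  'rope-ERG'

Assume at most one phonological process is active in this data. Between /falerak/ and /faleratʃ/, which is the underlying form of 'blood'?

'blood' shows [k] ~ [tʃ] at the end of the stem ([faleraka] vs [faleratʃɛ]).
But 'child' keeps [tʃ] in both environments ([barɔlotʃa], [barɔlotʃɛ]), so there is no rule changing /tʃ/ to [k] before the ACC suffix.
Therefore /k/ is basic and [tʃ] is derived by palatalization before a front vowel (/k/ and /g/ become palato-alveolar [tʃ] and [dʒ] before a front vowel).

/falerak/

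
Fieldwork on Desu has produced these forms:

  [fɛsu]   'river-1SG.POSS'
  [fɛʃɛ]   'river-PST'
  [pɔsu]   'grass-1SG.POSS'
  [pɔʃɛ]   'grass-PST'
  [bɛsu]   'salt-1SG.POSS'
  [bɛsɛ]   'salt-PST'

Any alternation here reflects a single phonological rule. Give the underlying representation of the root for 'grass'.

/pɔʃ/

'grass' shows [s] ~ [ʃ] at the end of the stem ([pɔsu] vs [pɔʃɛ]).
Compare 'salt', with invariant [s] in [bɛsu] and [bɛsɛ]: an analysis with underlying /s/ and a rule producing [ʃ] before the PST suffix would wrongly predict alternation here too.
So /ʃ/ is underlying, and a rule of depalatalization — palato-alveolar /ʃ/ becomes [s] when no front vowel follows — gives [s].
The underlying form of 'grass' is therefore /pɔʃ/.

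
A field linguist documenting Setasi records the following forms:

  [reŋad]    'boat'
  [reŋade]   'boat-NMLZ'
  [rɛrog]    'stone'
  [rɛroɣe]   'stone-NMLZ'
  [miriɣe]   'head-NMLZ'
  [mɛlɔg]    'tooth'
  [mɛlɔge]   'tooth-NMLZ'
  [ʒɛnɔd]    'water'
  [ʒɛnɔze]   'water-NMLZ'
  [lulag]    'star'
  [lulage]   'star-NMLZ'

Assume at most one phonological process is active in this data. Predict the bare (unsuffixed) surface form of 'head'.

In [rɛrog] and [rɛroɣe] the final segment of 'stone' alternates: [g] ~ [ɣ].
The stem 'tooth' ([mɛlɔg], [mɛlɔge]) shows [g] unchanged in both environments, so [g] cannot be basic with [ɣ] derived before the NMLZ suffix.
The alternation reflects word-final hardening: voiced fricatives become stops word-finally. /ɣ/ is underlying.
From [miriɣe] the stem 'head' is /miriɣ/; word-finally this yields [mirig].

[mirig]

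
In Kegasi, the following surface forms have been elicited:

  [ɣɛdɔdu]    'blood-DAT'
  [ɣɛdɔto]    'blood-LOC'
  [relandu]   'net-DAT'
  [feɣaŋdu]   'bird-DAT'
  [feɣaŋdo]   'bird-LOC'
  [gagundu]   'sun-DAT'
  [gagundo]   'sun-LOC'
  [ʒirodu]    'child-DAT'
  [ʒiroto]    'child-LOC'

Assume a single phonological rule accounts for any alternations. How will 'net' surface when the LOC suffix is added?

The LOC morpheme has two allomorphs, [-do] and [-to].
By contrast the DAT suffix keeps its initial [d] throughout — that segment must be underlying.
So the underlying form is /-to/, and voiceless stops become voiced after a nasal.
After 'net', which ends in a nasal, the suffix surfaces as [-do], giving [relando].

[relando]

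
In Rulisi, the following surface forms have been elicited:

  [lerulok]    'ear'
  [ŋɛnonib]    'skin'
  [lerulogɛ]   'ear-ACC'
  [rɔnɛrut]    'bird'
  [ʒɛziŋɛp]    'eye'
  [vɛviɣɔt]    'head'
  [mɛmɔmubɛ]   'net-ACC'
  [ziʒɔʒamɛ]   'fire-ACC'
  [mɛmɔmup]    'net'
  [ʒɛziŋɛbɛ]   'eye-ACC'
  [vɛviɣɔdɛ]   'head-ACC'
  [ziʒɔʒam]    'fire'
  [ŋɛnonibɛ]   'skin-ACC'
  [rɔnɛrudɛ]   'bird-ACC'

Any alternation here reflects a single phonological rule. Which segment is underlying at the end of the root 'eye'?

/p/

The root 'eye' surfaces as [ʒɛziŋɛp] and [ʒɛziŋɛbɛ], with a stem-final [p] ~ [b] alternation.
Compare 'skin', with invariant [b] in [ŋɛnonib] and [ŋɛnonibɛ]: an analysis with underlying /b/ and a rule producing [p] in isolation would wrongly predict alternation here too.
Therefore /p/ is basic and [b] is derived by intervocalic voicing (voiceless stops become voiced between vowels).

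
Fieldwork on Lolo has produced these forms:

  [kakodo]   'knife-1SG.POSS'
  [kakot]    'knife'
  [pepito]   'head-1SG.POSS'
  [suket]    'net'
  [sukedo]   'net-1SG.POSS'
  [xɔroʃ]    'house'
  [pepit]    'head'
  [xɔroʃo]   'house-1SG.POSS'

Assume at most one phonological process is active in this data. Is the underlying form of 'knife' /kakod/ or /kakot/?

/kakod/

'knife' shows [t] ~ [d] at the end of the stem ([kakot] vs [kakodo]).
Compare 'head', with invariant [t] in [pepit] and [pepito]: an analysis with underlying /t/ and a rule producing [d] before the 1SG.POSS suffix would wrongly predict alternation here too.
So /d/ is underlying, and a rule of word-final obstruent devoicing — voiced obstruents become voiceless word-finally — gives [t].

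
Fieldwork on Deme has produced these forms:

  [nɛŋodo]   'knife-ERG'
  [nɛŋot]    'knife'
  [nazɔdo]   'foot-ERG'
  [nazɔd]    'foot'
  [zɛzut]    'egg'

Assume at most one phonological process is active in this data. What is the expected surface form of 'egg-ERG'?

'knife' shows [d] ~ [t] at the end of the stem ([nɛŋodo] vs [nɛŋot]).
The stem 'foot' ([nazɔdo], [nazɔd]) shows [d] unchanged in both environments, so [d] cannot be basic with [t] derived in isolation.
The underlying segment must be /t/; voiceless stops become voiced between vowels, yielding [d] there.
The one attested form of 'egg', [zɛzut], shows underlying /zɛzut/. Applying the same rule between vowels gives [zɛzudo].

[zɛzudo]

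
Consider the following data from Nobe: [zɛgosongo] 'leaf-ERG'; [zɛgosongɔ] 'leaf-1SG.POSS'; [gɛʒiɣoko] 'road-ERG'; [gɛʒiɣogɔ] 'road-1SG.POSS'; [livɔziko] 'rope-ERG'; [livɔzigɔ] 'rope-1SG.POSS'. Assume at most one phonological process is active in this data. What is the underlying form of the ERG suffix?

The ERG suffix surfaces as [-go] and [-ko], depending on the final segment of the stem.
The 1SG.POSS suffix, which begins with [g], is invariant after every stem; so [g] is not altered by any rule here.
The ERG suffix is therefore /-ko/ underlyingly, with post-nasal voicing: voiceless stops become voiced after a nasal.

/-ko/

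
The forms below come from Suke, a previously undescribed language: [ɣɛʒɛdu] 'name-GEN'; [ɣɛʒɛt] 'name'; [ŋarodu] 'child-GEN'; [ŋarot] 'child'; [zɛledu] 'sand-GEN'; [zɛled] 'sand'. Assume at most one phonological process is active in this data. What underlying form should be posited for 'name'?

/ɣɛʒɛt/

The root 'name' surfaces as [ɣɛʒɛdu] and [ɣɛʒɛt], with a stem-final [d] ~ [t] alternation.
If /d/ were underlying and a rule turned it into [t] in isolation, 'sand' would also alternate; but it has [d] in both [zɛledu] and [zɛled].
Therefore /t/ is basic and [d] is derived by intervocalic voicing (voiceless stops become voiced between vowels).
The underlying form of 'name' is therefore /ɣɛʒɛt/.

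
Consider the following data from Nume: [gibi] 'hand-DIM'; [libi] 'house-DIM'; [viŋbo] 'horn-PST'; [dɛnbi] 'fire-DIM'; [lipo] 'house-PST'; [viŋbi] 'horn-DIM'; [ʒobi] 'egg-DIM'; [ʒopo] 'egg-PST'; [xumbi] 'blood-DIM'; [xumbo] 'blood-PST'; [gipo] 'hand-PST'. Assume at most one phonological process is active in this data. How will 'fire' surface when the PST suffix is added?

[dɛnbo]

The PST suffix surfaces as [-bo] and [-po], depending on the final segment of the stem.
The DIM suffix, which begins with [b], is invariant after every stem; so [b] is not altered by any rule here.
The PST suffix is therefore /-po/ underlyingly, with post-nasal voicing: voiceless stops become voiced after a nasal.
After 'fire', which ends in a nasal, the suffix surfaces as [-bo], giving [dɛnbo].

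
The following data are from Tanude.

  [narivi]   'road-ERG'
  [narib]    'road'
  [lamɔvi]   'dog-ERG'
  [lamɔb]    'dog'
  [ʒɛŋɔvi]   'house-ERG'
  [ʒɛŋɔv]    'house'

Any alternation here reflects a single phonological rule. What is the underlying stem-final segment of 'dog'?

/b/

The root 'dog' surfaces as [lamɔvi] and [lamɔb], with a stem-final [v] ~ [b] alternation.
The stem 'house' ([ʒɛŋɔvi], [ʒɛŋɔv]) shows [v] unchanged in both environments, so [v] cannot be basic with [b] derived in isolation.
The underlying segment must be /b/; voiced stops become fricatives between vowels, yielding [v] there.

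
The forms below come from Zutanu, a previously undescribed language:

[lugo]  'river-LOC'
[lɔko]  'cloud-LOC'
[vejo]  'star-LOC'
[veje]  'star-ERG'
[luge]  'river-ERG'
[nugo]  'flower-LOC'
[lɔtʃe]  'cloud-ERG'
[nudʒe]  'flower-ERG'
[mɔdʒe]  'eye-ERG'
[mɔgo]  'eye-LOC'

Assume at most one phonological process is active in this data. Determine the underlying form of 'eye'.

/mɔdʒ/

In [mɔdʒe] and [mɔgo] the final segment of 'eye' alternates: [dʒ] ~ [g].
The stem 'river' ([luge], [lugo]) shows [g] unchanged in both environments, so [g] cannot be basic with [dʒ] derived before the ERG suffix.
Therefore /dʒ/ is basic and [g] is derived by depalatalization (palato-alveolar /tʃ/ and /dʒ/ become [k] and [g] when no front vowel follows).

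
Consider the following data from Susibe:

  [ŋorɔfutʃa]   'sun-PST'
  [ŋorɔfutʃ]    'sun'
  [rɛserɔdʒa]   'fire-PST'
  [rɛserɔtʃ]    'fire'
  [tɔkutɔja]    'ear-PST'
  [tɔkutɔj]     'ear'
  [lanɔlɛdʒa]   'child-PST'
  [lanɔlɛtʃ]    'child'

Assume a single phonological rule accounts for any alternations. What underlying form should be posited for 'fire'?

/rɛserɔdʒ/

The stem for 'fire' ends in [dʒ] in [rɛserɔdʒa] but [tʃ] in [rɛserɔtʃ].
If /tʃ/ were underlying and a rule turned it into [dʒ] before the PST suffix, 'sun' would also alternate; but it has [tʃ] in both [ŋorɔfutʃa] and [ŋorɔfutʃ].
The alternation reflects word-final obstruent devoicing: voiced obstruents become voiceless word-finally. /dʒ/ is underlying.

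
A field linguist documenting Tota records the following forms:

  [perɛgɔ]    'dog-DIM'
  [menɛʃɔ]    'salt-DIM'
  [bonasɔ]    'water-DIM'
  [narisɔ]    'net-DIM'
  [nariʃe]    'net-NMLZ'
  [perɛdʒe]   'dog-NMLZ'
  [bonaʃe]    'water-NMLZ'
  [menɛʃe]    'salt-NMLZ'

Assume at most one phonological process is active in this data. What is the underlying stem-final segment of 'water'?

/s/

'water' shows [ʃ] ~ [s] at the end of the stem ([bonaʃe] vs [bonasɔ]).
But 'salt' keeps [ʃ] in both environments ([menɛʃe], [menɛʃɔ]), so there is no rule changing /ʃ/ to [s] before the DIM suffix.
The alternation reflects palatalization before a front vowel: /g/ and /s/ become palato-alveolar [dʒ] and [ʃ] before a front vowel. /s/ is underlying.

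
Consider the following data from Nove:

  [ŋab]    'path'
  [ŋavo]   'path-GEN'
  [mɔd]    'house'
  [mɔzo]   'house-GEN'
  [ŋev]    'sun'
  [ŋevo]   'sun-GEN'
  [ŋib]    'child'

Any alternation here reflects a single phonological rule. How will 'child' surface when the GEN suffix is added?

[ŋivo]

The root 'path' surfaces as [ŋab] and [ŋavo], with a stem-final [b] ~ [v] alternation.
Compare 'sun', with invariant [v] in [ŋev] and [ŋevo]: an analysis with underlying /v/ and a rule producing [b] in isolation would wrongly predict alternation here too.
The alternation reflects intervocalic spirantization: voiced stops become fricatives between vowels. /b/ is underlying.
The one attested form of 'child', [ŋib], shows underlying /ŋib/. Applying the same rule between vowels gives [ŋivo].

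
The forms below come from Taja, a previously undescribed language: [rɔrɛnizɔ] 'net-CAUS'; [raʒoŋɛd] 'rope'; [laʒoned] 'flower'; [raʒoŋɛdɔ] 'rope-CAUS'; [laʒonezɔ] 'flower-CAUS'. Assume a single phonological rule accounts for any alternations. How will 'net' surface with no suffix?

[rɔrɛnid]

'flower' shows [z] ~ [d] at the end of the stem ([laʒonezɔ] vs [laʒoned]).
But 'rope' keeps [d] in both environments ([raʒoŋɛdɔ], [raʒoŋɛd]), so there is no rule changing /d/ to [z] before the CAUS suffix.
The underlying segment must be /z/; voiced fricatives become stops word-finally, yielding [d] there.
From [rɔrɛnizɔ] the stem 'net' is /rɔrɛniz/; word-finally this yields [rɔrɛnid].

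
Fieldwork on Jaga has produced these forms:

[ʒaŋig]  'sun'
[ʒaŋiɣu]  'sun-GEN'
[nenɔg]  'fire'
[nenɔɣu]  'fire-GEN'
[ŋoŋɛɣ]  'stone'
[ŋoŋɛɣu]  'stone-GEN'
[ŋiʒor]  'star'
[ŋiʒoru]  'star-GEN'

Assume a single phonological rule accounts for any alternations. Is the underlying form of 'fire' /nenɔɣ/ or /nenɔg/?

The stem for 'fire' ends in [g] in [nenɔg] but [ɣ] in [nenɔɣu].
Compare 'stone', with invariant [ɣ] in [ŋoŋɛɣ] and [ŋoŋɛɣu]: an analysis with underlying /ɣ/ and a rule producing [g] in isolation would wrongly predict alternation here too.
Therefore /g/ is basic and [ɣ] is derived by intervocalic spirantization (voiced stops become fricatives between vowels).

/nenɔg/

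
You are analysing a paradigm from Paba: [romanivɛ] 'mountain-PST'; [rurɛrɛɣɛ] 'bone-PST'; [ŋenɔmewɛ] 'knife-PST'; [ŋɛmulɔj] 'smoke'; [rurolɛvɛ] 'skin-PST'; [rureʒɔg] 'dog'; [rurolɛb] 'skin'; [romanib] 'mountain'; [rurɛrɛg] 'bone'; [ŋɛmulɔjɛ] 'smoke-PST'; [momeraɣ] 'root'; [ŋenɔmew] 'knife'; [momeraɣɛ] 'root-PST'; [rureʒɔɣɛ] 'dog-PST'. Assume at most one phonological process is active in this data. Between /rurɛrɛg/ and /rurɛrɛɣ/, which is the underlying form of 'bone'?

The stem for 'bone' ends in [g] in [rurɛrɛg] but [ɣ] in [rurɛrɛɣɛ].
Compare 'root', with invariant [ɣ] in [momeraɣ] and [momeraɣɛ]: an analysis with underlying /ɣ/ and a rule producing [g] in isolation would wrongly predict alternation here too.
Therefore /g/ is basic and [ɣ] is derived by intervocalic spirantization (voiced stops become fricatives between vowels).

/rurɛrɛg/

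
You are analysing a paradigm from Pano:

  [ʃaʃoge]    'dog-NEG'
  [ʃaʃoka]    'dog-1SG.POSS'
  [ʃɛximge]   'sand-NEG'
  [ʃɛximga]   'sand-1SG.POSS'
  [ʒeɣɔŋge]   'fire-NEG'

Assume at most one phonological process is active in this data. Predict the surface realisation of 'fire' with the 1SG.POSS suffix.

[ʒeɣɔŋga]

The 1SG.POSS suffix surfaces as [-ga] and [-ka], depending on the final segment of the stem.
The NEG suffix, which begins with [g], is invariant after every stem; so [g] is not altered by any rule here.
So the underlying form is /-ka/, and voiceless stops become voiced after a nasal.
After 'fire', which ends in a nasal, the suffix surfaces as [-ga], giving [ʒeɣɔŋga].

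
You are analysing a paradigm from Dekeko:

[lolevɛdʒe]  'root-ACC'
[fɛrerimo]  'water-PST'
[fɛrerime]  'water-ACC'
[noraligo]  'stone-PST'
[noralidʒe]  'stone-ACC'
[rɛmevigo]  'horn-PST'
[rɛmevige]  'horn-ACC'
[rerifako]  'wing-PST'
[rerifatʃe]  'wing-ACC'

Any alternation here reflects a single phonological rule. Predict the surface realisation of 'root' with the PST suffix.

[lolevɛgo]

The root 'stone' surfaces as [noraligo] and [noralidʒe], with a stem-final [g] ~ [dʒ] alternation.
But 'horn' keeps [g] in both environments ([rɛmevigo], [rɛmevige]), so there is no rule changing /g/ to [dʒ] before the ACC suffix.
Therefore /dʒ/ is basic and [g] is derived by depalatalization (palato-alveolar /tʃ/ and /dʒ/ become [k] and [g] when no front vowel follows).
The one attested form of 'root', [lolevɛdʒe], shows underlying /lolevɛdʒ/. Applying the same rule when no front vowel follows gives [lolevɛgo].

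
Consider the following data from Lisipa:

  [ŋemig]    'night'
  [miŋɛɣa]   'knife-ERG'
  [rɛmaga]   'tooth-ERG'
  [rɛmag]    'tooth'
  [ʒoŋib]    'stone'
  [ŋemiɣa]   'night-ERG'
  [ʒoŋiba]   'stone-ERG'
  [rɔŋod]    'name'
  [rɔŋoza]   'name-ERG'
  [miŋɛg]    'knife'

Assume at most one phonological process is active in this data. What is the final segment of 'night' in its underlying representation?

In [ŋemiɣa] and [ŋemig] the final segment of 'night' alternates: [ɣ] ~ [g].
But 'tooth' keeps [g] in both environments ([rɛmaga], [rɛmag]), so there is no rule changing /g/ to [ɣ] before the ERG suffix.
The underlying segment must be /ɣ/; voiced fricatives become stops word-finally, yielding [g] there.

/ɣ/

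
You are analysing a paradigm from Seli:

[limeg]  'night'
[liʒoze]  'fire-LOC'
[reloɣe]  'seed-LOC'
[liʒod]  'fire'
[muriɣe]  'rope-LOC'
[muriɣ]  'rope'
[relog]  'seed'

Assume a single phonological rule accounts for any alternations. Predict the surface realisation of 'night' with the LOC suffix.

The stem for 'seed' ends in [g] in [relog] but [ɣ] in [reloɣe].
But 'rope' keeps [ɣ] in both environments ([muriɣ], [muriɣe]), so there is no rule changing /ɣ/ to [g] in isolation.
Therefore /g/ is basic and [ɣ] is derived by intervocalic spirantization (voiced stops become fricatives between vowels).
From [limeg] the stem 'night' is /limeg/; between vowels this yields [limeɣe].

[limeɣe]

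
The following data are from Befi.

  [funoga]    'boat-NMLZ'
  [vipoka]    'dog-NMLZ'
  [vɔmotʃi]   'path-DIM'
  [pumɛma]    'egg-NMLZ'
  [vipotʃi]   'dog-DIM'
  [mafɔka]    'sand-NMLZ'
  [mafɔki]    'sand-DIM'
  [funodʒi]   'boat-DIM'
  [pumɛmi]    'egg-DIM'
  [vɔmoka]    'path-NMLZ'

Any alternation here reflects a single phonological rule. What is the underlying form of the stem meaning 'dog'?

'dog' shows [tʃ] ~ [k] at the end of the stem ([vipotʃi] vs [vipoka]).
If /k/ were underlying and a rule turned it into [tʃ] before the DIM suffix, 'sand' would also alternate; but it has [k] in both [mafɔki] and [mafɔka].
Therefore /tʃ/ is basic and [k] is derived by depalatalization (palato-alveolar /tʃ/ and /dʒ/ become [k] and [g] when no front vowel follows).
Hence 'dog' is /vipotʃ/ underlyingly.

/vipotʃ/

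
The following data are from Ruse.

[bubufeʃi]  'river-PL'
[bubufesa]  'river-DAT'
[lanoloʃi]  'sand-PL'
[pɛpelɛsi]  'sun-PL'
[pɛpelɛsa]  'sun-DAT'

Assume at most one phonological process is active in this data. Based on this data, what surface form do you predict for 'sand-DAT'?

[lanolosa]

The root 'river' surfaces as [bubufeʃi] and [bubufesa], with a stem-final [ʃ] ~ [s] alternation.
Compare 'sun', with invariant [s] in [pɛpelɛsi] and [pɛpelɛsa]: an analysis with underlying /s/ and a rule producing [ʃ] before the PL suffix would wrongly predict alternation here too.
So /ʃ/ is underlying, and a rule of depalatalization — palato-alveolar /ʃ/ becomes [s] when no front vowel follows — gives [s].
The one attested form of 'sand', [lanoloʃi], shows underlying /lanoloʃ/. Applying the same rule when no front vowel follows gives [lanolosa].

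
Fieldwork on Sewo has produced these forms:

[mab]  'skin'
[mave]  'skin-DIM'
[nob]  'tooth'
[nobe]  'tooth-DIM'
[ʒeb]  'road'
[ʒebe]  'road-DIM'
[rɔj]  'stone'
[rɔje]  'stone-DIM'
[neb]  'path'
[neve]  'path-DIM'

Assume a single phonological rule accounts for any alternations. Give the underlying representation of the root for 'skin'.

'skin' shows [b] ~ [v] at the end of the stem ([mab] vs [mave]).
But 'tooth' keeps [b] in both environments ([nob], [nobe]), so there is no rule changing /b/ to [v] before the DIM suffix.
Therefore /v/ is basic and [b] is derived by word-final hardening (voiced fricatives become stops word-finally).

/mav/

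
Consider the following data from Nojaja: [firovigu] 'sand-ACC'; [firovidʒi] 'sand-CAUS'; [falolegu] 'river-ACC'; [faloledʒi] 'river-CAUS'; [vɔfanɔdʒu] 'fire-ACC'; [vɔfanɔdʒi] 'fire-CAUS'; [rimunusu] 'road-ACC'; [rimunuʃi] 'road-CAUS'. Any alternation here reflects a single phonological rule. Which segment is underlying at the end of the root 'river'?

/g/

'river' shows [g] ~ [dʒ] at the end of the stem ([falolegu] vs [faloledʒi]).
But 'fire' keeps [dʒ] in both environments ([vɔfanɔdʒu], [vɔfanɔdʒi]), so there is no rule changing /dʒ/ to [g] before the ACC suffix.
The underlying segment must be /g/; /g/ and /s/ become palato-alveolar [dʒ] and [ʃ] before a front vowel, yielding [dʒ] there.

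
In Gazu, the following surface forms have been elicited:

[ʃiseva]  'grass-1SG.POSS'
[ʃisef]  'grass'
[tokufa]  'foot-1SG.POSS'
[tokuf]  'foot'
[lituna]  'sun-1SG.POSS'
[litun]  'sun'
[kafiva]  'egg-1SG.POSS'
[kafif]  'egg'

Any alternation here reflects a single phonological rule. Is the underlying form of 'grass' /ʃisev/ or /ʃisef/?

/ʃisev/

The root 'grass' surfaces as [ʃiseva] and [ʃisef], with a stem-final [v] ~ [f] alternation.
The stem 'foot' ([tokufa], [tokuf]) shows [f] unchanged in both environments, so [f] cannot be basic with [v] derived before the 1SG.POSS suffix.
The underlying segment must be /v/; voiced obstruents become voiceless word-finally, yielding [f] there.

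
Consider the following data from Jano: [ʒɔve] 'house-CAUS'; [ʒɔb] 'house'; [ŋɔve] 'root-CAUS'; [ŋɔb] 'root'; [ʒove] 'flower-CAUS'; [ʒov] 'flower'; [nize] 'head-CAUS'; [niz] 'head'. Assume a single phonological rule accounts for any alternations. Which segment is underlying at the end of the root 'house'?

/b/

The root 'house' surfaces as [ʒɔve] and [ʒɔb], with a stem-final [v] ~ [b] alternation.
The stem 'flower' ([ʒove], [ʒov]) shows [v] unchanged in both environments, so [v] cannot be basic with [b] derived in isolation.
The alternation reflects intervocalic spirantization: voiced stops become fricatives between vowels. /b/ is underlying.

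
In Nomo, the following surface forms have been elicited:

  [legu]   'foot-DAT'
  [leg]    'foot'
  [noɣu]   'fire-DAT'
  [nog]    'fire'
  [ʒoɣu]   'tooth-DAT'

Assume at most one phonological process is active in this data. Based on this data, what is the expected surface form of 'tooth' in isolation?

The root 'fire' surfaces as [noɣu] and [nog], with a stem-final [ɣ] ~ [g] alternation.
The stem 'foot' ([legu], [leg]) shows [g] unchanged in both environments, so [g] cannot be basic with [ɣ] derived before the DAT suffix.
So /ɣ/ is underlying, and a rule of word-final hardening — voiced fricatives become stops word-finally — gives [g].
The one attested form of 'tooth', [ʒoɣu], shows underlying /ʒoɣ/. Applying the same rule word-finally gives [ʒog].

[ʒog]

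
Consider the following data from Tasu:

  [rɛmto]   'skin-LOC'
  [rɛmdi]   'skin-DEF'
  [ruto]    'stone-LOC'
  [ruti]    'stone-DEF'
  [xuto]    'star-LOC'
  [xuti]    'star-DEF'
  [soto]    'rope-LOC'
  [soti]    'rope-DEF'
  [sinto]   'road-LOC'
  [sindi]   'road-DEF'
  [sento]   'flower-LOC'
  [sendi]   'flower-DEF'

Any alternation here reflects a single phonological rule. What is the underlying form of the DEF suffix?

The DEF suffix surfaces as [-di] and [-ti], depending on the final segment of the stem.
The LOC suffix, which begins with [t], is invariant after every stem; so [t] is not altered by any rule here.
So the underlying form is /-di/, and voiced stops become voiceless after a vowel.

/-di/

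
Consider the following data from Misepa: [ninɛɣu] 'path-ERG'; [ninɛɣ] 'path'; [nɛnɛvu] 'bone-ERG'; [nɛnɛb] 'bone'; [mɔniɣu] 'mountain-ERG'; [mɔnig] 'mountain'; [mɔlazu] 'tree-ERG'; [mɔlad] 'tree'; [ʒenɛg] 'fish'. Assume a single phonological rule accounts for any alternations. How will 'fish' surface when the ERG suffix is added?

'mountain' shows [ɣ] ~ [g] at the end of the stem ([mɔniɣu] vs [mɔnig]).
Compare 'path', with invariant [ɣ] in [ninɛɣu] and [ninɛɣ]: an analysis with underlying /ɣ/ and a rule producing [g] in isolation would wrongly predict alternation here too.
Therefore /g/ is basic and [ɣ] is derived by intervocalic spirantization (voiced stops become fricatives between vowels).
The one attested form of 'fish', [ʒenɛg], shows underlying /ʒenɛg/. Applying the same rule between vowels gives [ʒenɛɣu].

[ʒenɛɣu]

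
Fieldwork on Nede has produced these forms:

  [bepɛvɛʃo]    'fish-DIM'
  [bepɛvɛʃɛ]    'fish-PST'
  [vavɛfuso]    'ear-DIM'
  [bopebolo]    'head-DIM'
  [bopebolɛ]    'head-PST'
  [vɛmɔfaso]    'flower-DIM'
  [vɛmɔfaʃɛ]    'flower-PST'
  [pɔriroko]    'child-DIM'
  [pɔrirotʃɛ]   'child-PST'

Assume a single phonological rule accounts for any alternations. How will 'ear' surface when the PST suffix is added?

The stem for 'flower' ends in [s] in [vɛmɔfaso] but [ʃ] in [vɛmɔfaʃɛ].
But 'fish' keeps [ʃ] in both environments ([bepɛvɛʃo], [bepɛvɛʃɛ]), so there is no rule changing /ʃ/ to [s] before the DIM suffix.
So /s/ is underlying, and a rule of palatalization before a front vowel — /k/ and /s/ become palato-alveolar [tʃ] and [ʃ] before a front vowel — gives [ʃ].
From [vavɛfuso] the stem 'ear' is /vavɛfus/; before a front vowel this yields [vavɛfuʃɛ].

[vavɛfuʃɛ]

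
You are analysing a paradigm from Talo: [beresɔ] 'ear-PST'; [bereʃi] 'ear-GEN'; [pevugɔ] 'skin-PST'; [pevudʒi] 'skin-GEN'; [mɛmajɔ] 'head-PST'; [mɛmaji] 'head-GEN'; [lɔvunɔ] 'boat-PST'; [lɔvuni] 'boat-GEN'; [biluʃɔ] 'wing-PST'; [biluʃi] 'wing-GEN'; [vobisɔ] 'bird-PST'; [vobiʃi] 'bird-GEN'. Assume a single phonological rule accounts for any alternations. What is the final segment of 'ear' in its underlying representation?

/s/

'ear' shows [s] ~ [ʃ] at the end of the stem ([beresɔ] vs [bereʃi]).
But 'wing' keeps [ʃ] in both environments ([biluʃɔ], [biluʃi]), so there is no rule changing /ʃ/ to [s] before the PST suffix.
The underlying segment must be /s/; /g/ and /s/ become palato-alveolar [dʒ] and [ʃ] before a front vowel, yielding [ʃ] there.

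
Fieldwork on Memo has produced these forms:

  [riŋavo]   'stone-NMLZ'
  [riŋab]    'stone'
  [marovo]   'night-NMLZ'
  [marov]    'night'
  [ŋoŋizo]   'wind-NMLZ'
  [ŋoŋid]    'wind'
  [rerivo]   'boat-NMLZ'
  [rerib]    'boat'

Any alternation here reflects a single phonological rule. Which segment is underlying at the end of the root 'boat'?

In [rerivo] and [rerib] the final segment of 'boat' alternates: [v] ~ [b].
Compare 'night', with invariant [v] in [marovo] and [marov]: an analysis with underlying /v/ and a rule producing [b] in isolation would wrongly predict alternation here too.
Therefore /b/ is basic and [v] is derived by intervocalic spirantization (voiced stops become fricatives between vowels).

/b/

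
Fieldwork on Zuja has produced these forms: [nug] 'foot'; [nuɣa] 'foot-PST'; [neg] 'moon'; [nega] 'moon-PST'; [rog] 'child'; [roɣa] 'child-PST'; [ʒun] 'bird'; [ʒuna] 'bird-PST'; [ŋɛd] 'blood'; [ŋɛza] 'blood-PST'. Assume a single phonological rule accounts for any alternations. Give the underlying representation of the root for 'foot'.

/nuɣ/

In [nug] and [nuɣa] the final segment of 'foot' alternates: [g] ~ [ɣ].
If /g/ were underlying and a rule turned it into [ɣ] before the PST suffix, 'moon' would also alternate; but it has [g] in both [neg] and [nega].
So /ɣ/ is underlying, and a rule of word-final hardening — voiced fricatives become stops word-finally — gives [g].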